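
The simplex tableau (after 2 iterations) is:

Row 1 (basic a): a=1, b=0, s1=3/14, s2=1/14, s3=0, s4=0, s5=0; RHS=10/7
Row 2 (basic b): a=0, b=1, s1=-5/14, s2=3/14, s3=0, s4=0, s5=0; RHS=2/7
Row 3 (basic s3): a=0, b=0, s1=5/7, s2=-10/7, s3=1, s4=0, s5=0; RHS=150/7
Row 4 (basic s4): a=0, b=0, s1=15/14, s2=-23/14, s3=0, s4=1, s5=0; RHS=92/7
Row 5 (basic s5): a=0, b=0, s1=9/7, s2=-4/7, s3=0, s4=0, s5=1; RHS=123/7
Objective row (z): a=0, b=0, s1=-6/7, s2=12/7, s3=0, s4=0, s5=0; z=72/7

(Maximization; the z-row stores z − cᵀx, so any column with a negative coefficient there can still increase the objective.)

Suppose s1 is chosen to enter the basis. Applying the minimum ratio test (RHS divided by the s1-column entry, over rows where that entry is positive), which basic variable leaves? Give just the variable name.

a

Ratios: row 1 (a): (10/7)/(3/14) = 20/3; row 2 (b): entry -5/14 ≤ 0, skip; row 3 (s3): (150/7)/(5/7) = 30; row 4 (s4): (92/7)/(15/14) = 184/15; row 5 (s5): (123/7)/(9/7) = 41/3.
Minimum ratio 20/3 is in the a row, so a leaves.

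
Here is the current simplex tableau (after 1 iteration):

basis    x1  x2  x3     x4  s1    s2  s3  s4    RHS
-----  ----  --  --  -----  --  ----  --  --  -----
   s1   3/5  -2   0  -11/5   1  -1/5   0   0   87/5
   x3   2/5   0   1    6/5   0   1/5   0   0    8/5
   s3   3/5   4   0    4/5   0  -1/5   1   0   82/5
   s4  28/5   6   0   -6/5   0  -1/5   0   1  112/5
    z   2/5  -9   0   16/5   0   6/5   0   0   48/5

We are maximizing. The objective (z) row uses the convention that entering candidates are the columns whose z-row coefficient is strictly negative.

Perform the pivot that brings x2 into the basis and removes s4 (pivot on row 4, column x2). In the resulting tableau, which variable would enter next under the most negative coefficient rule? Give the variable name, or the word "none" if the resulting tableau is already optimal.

none

Pivot element 6. New z-row = old z-row − (-9)·(row 4/6).
Updated z-row coefficients: x1: 44/5, x2: 0, x3: 0, x4: 7/5, s1: 0, s2: 9/10, s3: 0, s4: 3/2.
No coefficient is strictly negative; the tableau after this pivot is optimal.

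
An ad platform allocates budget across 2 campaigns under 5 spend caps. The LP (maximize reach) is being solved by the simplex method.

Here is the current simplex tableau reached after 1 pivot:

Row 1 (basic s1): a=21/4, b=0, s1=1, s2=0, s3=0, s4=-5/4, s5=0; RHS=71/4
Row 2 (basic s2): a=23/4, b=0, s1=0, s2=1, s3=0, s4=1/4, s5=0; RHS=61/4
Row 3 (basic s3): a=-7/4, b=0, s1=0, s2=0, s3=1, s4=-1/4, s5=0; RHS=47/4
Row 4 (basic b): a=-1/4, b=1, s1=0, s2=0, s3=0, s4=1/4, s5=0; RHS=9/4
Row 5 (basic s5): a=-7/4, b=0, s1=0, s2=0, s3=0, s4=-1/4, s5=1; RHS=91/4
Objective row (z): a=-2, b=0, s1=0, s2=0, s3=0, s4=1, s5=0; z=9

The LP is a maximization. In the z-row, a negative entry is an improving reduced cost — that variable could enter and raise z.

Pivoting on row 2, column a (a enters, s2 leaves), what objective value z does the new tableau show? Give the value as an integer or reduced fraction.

329/23

Minimum ratio for a: (61/4)/(23/4) = 61/23.
z changes by −(z-row coeff of a)·ratio = −(-2)·(61/23) = 122/23.
New z = 9 + (122/23) = 329/23.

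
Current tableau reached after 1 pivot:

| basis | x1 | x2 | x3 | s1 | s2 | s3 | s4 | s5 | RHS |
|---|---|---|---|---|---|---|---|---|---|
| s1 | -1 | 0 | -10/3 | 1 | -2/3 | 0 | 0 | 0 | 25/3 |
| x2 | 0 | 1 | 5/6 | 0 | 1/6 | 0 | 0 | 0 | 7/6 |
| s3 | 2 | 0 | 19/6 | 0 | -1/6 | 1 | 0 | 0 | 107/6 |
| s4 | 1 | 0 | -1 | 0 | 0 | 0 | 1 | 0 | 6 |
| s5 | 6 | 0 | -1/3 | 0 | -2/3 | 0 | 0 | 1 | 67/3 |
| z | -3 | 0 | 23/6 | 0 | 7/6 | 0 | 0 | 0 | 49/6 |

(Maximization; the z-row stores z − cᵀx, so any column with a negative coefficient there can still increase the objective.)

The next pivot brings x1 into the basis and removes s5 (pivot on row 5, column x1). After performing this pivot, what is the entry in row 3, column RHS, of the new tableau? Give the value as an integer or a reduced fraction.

Pivot element is row 5, column x1: 6.
Normalize row 5: new (row 5, RHS) = (67/3)/6 = 67/18.
row 3 ← row 3 − 2·(new row 5): 107/6 − 2·(67/18) = 187/18.

187/18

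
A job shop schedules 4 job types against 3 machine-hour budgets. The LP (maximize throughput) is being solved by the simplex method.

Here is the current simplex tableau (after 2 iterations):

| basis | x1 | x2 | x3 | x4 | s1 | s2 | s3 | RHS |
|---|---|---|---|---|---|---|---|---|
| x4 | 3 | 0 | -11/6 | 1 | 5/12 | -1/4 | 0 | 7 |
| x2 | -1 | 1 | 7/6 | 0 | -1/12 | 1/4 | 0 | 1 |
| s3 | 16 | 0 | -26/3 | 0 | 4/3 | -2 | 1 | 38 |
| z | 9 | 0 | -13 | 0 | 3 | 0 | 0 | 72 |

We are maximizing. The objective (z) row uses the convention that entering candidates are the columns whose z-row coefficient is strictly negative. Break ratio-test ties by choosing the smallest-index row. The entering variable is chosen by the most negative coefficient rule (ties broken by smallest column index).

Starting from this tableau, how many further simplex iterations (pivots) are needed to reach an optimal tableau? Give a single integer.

pivot: x3 in, x2 out → z = 582/7
pivot: x1 in, s3 out → z = 189/2
No improving column remains; optimal.

2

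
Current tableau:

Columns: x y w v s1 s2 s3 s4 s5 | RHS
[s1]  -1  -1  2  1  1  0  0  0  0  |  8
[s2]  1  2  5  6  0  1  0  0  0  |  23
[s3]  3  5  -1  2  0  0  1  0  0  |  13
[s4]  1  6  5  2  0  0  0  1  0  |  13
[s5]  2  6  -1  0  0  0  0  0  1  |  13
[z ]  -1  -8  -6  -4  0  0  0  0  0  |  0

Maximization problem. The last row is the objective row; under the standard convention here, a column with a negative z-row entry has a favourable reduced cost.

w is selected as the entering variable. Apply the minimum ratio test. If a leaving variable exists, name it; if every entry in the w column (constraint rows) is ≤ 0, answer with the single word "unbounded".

Ratios: row 1 (s1): 8/2 = 4; row 2 (s2): 23/5 = 23/5; row 3 (s3): entry -1 ≤ 0, skip; row 4 (s4): 13/5 = 13/5; row 5 (s5): entry -1 ≤ 0, skip.
Minimum ratio is in the s4 row, so s4 leaves.

s4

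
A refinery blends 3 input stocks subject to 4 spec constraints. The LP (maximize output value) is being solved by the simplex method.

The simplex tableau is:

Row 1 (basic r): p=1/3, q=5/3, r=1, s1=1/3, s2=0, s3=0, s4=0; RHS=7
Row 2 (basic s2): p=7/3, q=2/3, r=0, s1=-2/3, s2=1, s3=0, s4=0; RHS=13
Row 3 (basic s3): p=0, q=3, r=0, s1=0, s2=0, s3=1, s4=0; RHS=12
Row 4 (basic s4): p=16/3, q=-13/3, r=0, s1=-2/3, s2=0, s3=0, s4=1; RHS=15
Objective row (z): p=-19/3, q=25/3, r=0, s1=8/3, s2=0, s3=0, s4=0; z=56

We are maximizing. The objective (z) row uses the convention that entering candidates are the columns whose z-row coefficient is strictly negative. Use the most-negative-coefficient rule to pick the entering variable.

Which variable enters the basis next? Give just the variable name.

Objective-row coefficients: p: -19/3, q: 25/3, r: 0, s1: 8/3, s2: 0, s3: 0, s4: 0.
The most negative is -19/3 in column p, so p enters.

p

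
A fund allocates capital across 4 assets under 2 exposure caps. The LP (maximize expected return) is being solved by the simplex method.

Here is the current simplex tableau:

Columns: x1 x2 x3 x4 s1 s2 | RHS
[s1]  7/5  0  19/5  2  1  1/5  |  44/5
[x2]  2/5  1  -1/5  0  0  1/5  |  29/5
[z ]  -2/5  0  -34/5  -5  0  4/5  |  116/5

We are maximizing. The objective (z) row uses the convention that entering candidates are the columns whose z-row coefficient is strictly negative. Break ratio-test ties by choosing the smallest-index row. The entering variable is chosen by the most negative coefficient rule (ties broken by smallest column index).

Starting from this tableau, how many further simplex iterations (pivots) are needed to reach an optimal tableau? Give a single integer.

2

pivot: x3 in, s1 out → z = 740/19
pivot: x4 in, x3 out → z = 226/5
No improving column remains; optimal.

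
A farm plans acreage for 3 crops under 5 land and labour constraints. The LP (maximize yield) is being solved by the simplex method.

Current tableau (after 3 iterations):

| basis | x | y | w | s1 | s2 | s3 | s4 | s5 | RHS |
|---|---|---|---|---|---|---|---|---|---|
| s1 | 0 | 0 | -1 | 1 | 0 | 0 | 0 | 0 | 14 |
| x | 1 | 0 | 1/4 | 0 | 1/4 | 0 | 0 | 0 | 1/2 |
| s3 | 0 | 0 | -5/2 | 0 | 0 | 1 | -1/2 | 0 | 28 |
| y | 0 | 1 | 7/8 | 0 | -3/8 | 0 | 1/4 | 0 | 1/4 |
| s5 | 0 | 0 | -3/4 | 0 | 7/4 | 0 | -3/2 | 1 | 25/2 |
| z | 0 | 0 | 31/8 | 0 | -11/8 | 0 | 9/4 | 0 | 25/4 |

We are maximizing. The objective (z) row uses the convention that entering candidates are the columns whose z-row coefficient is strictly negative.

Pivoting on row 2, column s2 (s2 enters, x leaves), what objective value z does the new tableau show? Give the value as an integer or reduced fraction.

9

Minimum ratio for s2: (1/2)/(1/4) = 2.
z changes by −(z-row coeff of s2)·ratio = −(-11/8)·2 = 11/4.
New z = 25/4 + (11/4) = 9.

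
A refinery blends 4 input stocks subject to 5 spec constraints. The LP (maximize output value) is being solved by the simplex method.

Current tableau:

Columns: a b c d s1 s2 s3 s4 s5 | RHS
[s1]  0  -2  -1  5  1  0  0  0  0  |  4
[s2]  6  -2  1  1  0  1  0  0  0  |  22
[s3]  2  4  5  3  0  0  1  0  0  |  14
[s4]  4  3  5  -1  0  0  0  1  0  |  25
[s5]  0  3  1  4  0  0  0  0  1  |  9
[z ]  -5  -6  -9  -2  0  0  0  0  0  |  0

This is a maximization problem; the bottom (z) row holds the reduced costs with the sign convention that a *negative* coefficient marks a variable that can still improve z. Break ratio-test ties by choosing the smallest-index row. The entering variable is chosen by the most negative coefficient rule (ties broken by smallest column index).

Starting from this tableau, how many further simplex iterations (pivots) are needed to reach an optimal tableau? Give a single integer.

2

pivot: c in, s3 out → z = 126/5
pivot: a in, s2 out → z = 30
No improving column remains; optimal.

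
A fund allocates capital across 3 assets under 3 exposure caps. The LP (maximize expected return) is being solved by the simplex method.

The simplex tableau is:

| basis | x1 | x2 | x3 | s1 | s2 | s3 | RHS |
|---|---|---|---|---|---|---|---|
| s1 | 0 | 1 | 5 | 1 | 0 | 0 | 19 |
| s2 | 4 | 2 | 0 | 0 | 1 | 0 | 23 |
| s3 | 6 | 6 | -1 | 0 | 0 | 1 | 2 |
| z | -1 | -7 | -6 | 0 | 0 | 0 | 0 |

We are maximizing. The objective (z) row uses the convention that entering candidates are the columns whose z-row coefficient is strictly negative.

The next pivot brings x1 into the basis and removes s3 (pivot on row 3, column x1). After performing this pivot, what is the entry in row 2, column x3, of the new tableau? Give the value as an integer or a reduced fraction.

2/3

Pivot element is row 3, column x1: 6.
Normalize row 3: new (row 3, x3) = (-1)/6 = -1/6.
row 2 ← row 2 − 4·(new row 3): 0 − 4·(-1/6) = 2/3.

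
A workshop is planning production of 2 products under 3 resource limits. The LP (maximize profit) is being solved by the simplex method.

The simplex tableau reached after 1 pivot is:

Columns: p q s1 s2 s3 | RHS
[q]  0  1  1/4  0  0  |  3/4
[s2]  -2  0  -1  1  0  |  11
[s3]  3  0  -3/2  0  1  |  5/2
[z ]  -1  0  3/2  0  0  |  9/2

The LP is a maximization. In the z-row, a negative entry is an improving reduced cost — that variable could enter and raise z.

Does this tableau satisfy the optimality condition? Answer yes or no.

no

Column p has objective-row coefficient -1, which is negative; an improving pivot exists, so not yet optimal.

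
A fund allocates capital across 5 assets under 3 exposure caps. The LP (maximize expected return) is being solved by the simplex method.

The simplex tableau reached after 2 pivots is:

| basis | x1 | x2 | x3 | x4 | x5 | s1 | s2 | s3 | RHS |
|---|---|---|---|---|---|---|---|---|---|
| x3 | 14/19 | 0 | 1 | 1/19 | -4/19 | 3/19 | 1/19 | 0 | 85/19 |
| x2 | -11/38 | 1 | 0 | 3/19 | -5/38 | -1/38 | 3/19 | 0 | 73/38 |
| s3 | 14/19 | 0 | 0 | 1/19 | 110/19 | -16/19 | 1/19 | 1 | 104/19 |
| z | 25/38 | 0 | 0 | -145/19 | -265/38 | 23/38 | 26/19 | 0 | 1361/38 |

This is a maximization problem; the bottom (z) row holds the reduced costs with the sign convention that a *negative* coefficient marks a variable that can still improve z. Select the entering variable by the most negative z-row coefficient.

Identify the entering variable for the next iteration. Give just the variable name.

Objective-row coefficients: x1: 25/38, x2: 0, x3: 0, x4: -145/19, x5: -265/38, s1: 23/38, s2: 26/19, s3: 0.
The most negative is -145/19 in column x4, so x4 enters.

x4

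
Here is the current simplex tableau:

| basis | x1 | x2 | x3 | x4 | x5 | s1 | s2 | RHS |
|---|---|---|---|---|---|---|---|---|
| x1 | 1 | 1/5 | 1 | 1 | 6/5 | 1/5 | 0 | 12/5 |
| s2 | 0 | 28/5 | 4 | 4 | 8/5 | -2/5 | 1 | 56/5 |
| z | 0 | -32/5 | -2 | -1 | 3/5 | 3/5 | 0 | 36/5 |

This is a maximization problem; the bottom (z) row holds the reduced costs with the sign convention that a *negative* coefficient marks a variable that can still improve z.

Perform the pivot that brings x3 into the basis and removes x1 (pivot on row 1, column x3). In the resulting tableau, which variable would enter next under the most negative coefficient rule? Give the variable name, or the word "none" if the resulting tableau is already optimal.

Pivot element 1. New z-row = old z-row − (-2)·(row 1/1).
Updated z-row coefficients: x1: 2, x2: -6, x3: 0, x4: 1, x5: 3, s1: 1, s2: 0.
The most negative is -6 in column x2, so x2 would enter next.

x2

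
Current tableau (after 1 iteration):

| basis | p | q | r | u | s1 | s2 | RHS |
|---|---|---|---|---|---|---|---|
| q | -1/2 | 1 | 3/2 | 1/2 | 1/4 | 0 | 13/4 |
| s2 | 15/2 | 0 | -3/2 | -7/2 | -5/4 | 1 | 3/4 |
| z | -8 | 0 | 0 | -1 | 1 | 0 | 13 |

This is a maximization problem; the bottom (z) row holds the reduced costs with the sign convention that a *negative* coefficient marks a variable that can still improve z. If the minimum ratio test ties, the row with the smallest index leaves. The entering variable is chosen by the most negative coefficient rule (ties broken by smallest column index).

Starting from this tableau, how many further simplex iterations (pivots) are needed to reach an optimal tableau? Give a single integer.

pivot: p in, s2 out → z = 69/5
pivot: u in, q out → z = 579/8
No improving column remains; optimal.

2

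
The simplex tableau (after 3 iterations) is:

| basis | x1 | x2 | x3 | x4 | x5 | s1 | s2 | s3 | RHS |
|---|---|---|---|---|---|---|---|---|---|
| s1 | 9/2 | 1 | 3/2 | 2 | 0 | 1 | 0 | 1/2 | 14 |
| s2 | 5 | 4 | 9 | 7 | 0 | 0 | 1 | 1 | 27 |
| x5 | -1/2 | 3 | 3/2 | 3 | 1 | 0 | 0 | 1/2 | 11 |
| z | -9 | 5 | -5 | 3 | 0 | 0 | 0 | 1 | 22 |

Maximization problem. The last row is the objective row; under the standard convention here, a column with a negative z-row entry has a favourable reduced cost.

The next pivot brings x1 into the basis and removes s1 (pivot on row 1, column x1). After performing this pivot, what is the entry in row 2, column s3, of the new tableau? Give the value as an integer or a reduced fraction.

Pivot element is row 1, column x1: 9/2.
Normalize row 1: new (row 1, s3) = (1/2)/(9/2) = 1/9.
row 2 ← row 2 − 5·(new row 1): 1 − 5·(1/9) = 4/9.

4/9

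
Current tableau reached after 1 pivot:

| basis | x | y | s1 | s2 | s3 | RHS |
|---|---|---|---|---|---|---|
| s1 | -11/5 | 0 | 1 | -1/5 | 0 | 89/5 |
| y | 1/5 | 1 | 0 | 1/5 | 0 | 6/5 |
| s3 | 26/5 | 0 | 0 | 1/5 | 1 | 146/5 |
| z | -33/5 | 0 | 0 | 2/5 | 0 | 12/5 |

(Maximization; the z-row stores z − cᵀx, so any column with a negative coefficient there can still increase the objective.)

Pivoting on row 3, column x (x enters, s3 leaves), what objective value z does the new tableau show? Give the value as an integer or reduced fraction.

Minimum ratio for x: (146/5)/(26/5) = 73/13.
z changes by −(z-row coeff of x)·ratio = −(-33/5)·(73/13) = 2409/65.
New z = 12/5 + (2409/65) = 513/13.

513/13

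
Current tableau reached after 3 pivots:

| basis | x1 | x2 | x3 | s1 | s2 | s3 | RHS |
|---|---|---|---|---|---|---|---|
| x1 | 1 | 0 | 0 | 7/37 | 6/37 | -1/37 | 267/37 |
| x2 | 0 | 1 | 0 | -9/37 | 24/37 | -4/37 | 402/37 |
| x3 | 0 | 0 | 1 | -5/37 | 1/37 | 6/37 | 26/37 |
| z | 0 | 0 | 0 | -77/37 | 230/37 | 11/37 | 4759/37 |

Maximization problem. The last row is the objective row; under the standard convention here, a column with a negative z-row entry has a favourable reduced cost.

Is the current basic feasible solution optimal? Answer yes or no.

no

Column s1 has objective-row coefficient -77/37, which is negative; an improving pivot exists, so not yet optimal.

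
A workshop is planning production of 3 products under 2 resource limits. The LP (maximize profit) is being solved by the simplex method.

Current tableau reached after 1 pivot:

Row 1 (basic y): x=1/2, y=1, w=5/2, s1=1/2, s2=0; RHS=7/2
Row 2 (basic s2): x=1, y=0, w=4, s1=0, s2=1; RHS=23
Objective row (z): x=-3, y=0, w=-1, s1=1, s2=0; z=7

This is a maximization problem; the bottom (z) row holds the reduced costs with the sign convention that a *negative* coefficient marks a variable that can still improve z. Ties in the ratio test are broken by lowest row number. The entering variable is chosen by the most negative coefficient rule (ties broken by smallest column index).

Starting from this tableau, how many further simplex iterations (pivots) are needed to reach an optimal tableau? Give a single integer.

1

pivot: x in, y out → z = 28
No improving column remains; optimal.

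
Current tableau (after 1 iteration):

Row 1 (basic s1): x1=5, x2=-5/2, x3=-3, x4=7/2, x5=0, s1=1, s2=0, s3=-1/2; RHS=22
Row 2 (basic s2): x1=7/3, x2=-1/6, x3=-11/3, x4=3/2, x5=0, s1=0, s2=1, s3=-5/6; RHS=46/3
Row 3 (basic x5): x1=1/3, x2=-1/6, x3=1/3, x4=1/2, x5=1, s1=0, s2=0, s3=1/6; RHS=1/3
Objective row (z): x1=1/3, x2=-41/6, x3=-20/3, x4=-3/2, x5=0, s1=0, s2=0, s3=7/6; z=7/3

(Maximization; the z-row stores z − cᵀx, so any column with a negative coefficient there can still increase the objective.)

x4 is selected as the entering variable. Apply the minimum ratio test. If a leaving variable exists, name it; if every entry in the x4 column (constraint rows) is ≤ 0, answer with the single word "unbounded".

Ratios: row 1 (s1): 22/(7/2) = 44/7; row 2 (s2): (46/3)/(3/2) = 92/9; row 3 (x5): (1/3)/(1/2) = 2/3.
Minimum ratio is in the x5 row, so x5 leaves.

x5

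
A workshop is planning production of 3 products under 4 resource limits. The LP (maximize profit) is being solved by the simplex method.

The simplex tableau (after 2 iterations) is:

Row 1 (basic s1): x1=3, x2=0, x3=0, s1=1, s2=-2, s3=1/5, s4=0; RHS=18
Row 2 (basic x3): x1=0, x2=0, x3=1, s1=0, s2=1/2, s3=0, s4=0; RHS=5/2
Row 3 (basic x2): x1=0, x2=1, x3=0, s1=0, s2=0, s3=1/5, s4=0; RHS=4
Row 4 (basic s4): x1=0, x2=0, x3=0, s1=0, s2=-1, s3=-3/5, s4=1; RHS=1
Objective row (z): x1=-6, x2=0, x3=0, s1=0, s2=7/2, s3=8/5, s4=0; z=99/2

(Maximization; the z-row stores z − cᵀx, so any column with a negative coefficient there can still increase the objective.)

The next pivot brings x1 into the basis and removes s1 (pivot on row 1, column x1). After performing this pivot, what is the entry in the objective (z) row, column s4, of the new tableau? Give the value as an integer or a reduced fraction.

0

Pivot element is row 1, column x1: 3.
Normalize row 1: new (row 1, s4) = 0/3 = 0.
z-row ← z-row − (-6)·(new row 1): 0 − (-6)·0 = 0.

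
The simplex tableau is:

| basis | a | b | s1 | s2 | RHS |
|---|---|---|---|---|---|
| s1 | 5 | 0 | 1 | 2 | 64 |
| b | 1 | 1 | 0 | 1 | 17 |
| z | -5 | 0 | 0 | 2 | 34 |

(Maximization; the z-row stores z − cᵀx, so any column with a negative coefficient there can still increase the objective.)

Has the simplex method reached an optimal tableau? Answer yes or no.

Column a has objective-row coefficient -5, which is negative; an improving pivot exists, so not yet optimal.

no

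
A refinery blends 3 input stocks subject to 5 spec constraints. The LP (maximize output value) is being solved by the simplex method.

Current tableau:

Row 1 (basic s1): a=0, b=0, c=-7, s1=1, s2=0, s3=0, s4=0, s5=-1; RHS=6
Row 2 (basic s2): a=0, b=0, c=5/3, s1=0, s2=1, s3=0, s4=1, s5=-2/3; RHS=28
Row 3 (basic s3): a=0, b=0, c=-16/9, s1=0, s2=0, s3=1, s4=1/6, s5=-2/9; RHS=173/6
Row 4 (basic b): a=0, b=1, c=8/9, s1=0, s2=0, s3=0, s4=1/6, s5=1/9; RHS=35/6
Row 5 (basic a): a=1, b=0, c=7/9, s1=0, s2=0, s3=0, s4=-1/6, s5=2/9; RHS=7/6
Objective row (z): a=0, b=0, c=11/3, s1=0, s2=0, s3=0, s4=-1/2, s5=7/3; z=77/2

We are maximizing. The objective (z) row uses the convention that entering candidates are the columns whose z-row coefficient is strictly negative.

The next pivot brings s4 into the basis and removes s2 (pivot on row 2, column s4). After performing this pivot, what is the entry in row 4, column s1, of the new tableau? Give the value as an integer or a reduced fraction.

Pivot element is row 2, column s4: 1.
Normalize row 2: new (row 2, s1) = 0/1 = 0.
row 4 ← row 4 − (1/6)·(new row 2): 0 − (1/6)·0 = 0.

0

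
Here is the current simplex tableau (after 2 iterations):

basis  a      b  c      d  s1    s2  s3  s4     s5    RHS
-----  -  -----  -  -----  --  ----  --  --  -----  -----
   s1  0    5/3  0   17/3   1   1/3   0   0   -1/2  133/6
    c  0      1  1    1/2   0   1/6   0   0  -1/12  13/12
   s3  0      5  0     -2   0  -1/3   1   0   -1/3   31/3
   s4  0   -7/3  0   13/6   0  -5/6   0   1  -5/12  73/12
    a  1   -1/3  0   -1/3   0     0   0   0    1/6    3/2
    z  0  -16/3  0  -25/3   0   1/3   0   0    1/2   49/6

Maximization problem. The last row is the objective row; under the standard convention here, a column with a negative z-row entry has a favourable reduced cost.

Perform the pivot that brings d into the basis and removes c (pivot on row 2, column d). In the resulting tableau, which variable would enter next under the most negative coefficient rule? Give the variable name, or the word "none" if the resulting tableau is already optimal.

s5

Pivot element 1/2. New z-row = old z-row − (-25/3)·(row 2/(1/2)).
Updated z-row coefficients: a: 0, b: 34/3, c: 50/3, d: 0, s1: 0, s2: 28/9, s3: 0, s4: 0, s5: -8/9.
The most negative is -8/9 in column s5, so s5 would enter next.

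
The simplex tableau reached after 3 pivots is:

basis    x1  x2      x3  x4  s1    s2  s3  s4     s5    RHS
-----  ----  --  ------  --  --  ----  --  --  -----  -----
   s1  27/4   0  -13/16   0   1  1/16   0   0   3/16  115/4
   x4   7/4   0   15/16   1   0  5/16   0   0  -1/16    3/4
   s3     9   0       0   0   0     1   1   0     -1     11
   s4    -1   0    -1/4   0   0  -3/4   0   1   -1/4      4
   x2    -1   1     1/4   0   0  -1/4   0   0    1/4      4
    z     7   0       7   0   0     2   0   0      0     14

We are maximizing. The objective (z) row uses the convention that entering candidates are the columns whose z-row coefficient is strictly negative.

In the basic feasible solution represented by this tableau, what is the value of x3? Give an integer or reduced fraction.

0

x3 is nonbasic (not in the basis column), so its value in the current BFS is 0.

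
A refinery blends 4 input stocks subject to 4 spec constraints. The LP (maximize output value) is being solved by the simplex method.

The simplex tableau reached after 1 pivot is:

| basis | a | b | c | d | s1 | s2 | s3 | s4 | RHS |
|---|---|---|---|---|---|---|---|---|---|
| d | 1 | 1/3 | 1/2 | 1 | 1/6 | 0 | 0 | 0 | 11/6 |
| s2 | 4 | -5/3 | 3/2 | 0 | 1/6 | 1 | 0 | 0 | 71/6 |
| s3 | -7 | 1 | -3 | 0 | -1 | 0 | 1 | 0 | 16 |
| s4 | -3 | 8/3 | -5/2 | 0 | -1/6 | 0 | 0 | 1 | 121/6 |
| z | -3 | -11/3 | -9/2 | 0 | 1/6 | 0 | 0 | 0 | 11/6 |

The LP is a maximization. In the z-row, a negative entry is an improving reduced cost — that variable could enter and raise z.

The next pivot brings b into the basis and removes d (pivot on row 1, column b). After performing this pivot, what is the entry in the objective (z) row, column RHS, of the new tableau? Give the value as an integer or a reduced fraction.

Pivot element is row 1, column b: 1/3.
Normalize row 1: new (row 1, RHS) = (11/6)/(1/3) = 11/2.
z-row ← z-row − (-11/3)·(new row 1): 11/6 − (-11/3)·(11/2) = 22.

22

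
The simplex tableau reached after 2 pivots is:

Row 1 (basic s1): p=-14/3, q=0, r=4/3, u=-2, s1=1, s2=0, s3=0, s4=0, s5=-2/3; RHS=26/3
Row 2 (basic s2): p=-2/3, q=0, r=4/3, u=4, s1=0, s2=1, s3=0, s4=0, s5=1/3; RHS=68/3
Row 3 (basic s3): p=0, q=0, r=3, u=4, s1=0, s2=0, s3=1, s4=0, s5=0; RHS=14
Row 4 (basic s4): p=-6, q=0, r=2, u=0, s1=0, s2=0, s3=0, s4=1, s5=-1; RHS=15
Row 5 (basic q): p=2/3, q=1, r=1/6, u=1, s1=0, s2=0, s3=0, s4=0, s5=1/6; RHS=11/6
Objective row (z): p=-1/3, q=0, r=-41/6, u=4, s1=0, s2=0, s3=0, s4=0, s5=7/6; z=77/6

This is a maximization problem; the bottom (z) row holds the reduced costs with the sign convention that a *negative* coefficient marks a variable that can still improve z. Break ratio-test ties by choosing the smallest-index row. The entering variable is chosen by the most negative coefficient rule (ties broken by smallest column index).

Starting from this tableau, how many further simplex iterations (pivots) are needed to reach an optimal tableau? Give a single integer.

2

pivot: r in, s3 out → z = 805/18
pivot: p in, q out → z = 181/4
No improving column remains; optimal.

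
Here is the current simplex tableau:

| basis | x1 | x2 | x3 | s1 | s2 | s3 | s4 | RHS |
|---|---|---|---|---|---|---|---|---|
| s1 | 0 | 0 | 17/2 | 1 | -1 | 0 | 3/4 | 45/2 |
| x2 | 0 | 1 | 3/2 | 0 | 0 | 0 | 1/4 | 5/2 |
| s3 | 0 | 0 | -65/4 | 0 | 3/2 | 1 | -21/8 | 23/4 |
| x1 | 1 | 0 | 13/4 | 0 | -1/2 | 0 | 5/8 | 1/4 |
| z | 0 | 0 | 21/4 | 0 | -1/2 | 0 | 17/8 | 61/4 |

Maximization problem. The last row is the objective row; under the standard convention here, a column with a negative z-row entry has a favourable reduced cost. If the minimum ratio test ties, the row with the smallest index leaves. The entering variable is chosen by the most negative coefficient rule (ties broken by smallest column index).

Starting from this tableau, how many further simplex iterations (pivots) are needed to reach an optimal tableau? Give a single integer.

pivot: s2 in, s3 out → z = 103/6
pivot: x3 in, x2 out → z = 157/9
No improving column remains; optimal.

2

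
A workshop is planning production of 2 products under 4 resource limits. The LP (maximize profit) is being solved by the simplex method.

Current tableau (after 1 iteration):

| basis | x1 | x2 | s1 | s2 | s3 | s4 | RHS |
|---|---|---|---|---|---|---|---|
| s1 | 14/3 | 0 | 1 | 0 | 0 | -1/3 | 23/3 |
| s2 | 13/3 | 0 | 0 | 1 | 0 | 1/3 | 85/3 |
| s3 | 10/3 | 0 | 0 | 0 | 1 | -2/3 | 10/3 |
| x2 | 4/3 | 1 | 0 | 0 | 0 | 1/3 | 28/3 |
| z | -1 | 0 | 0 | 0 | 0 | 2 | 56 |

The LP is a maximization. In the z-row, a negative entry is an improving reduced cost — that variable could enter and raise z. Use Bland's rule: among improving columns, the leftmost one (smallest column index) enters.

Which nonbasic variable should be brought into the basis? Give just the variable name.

Objective-row coefficients: x1: -1, x2: 0, s1: 0, s2: 0, s3: 0, s4: 2.
Improving columns: x1. Bland's rule picks the smallest column index → x1.

x1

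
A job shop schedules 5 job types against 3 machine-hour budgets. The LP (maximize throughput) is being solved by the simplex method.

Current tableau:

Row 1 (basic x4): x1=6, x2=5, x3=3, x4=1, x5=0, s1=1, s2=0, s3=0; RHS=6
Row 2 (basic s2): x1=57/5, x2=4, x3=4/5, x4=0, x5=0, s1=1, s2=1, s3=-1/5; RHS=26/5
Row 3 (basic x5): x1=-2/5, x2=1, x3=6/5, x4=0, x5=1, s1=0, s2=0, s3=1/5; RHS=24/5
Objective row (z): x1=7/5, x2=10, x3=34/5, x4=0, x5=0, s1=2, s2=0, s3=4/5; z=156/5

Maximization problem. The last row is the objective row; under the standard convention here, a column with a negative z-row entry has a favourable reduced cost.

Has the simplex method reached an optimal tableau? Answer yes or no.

yes

No objective-row coefficient is strictly negative, so no entering variable exists; the tableau is optimal.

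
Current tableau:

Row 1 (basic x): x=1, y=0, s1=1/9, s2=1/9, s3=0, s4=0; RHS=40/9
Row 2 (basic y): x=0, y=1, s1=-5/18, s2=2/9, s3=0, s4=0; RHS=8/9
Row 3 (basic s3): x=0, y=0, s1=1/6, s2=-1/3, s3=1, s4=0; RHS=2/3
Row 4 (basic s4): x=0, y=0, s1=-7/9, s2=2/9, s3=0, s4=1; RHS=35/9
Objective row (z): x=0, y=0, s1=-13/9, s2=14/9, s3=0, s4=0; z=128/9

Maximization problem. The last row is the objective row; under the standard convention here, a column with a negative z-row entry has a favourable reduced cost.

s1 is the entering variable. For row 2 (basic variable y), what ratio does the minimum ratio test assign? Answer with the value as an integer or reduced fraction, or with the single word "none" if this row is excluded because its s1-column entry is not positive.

none

The s1 entry in row 2 is -5/18 ≤ 0, so this row gives no ratio.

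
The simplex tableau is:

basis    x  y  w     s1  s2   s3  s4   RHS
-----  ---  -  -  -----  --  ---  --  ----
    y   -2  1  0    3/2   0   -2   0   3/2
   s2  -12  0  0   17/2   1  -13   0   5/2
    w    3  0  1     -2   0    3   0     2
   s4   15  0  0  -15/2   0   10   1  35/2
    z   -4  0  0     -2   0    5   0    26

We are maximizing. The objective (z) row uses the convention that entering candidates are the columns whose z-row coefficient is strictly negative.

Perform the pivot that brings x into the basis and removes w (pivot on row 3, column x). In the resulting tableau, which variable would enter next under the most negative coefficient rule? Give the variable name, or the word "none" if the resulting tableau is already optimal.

Pivot element 3. New z-row = old z-row − (-4)·(row 3/3).
Updated z-row coefficients: x: 0, y: 0, w: 4/3, s1: -14/3, s2: 0, s3: 9, s4: 0.
The most negative is -14/3 in column s1, so s1 would enter next.

s1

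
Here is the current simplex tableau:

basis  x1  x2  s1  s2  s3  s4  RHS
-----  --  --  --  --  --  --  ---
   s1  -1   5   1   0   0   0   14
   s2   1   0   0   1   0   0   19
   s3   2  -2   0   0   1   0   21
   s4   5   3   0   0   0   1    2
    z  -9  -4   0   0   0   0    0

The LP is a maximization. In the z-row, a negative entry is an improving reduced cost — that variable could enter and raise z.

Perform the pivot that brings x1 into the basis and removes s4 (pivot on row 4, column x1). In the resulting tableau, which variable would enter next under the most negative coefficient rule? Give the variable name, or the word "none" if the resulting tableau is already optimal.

Pivot element 5. New z-row = old z-row − (-9)·(row 4/5).
Updated z-row coefficients: x1: 0, x2: 7/5, s1: 0, s2: 0, s3: 0, s4: 9/5.
No coefficient is strictly negative; the tableau after this pivot is optimal.

none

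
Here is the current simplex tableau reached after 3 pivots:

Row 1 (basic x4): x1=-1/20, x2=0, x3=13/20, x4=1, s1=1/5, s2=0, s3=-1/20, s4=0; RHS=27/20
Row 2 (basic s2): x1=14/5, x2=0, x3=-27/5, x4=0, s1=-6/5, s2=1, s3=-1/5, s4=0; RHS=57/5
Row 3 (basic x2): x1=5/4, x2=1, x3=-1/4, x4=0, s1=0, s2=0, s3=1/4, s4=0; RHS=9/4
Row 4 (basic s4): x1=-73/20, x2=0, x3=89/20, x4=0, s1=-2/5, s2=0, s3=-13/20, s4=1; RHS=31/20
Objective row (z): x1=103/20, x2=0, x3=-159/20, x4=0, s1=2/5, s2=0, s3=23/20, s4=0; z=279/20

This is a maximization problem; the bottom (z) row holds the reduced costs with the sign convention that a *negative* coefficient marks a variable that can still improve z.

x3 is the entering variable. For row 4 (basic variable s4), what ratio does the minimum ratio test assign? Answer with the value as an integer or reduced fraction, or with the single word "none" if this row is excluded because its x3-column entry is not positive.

Ratio = RHS / (x3 entry) = (31/20) / (89/20) = 31/89.

31/89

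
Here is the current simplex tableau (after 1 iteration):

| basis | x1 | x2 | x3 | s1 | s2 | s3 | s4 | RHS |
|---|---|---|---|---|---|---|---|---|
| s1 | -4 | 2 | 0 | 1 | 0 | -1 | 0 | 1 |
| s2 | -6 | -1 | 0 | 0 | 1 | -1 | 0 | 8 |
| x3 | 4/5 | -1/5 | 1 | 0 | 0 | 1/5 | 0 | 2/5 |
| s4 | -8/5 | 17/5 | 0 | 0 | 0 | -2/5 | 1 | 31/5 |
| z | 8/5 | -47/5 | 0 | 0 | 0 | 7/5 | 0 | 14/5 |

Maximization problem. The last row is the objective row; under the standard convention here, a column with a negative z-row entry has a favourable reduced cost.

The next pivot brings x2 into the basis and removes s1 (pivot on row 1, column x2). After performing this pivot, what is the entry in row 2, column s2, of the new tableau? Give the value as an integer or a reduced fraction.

Pivot element is row 1, column x2: 2.
Normalize row 1: new (row 1, s2) = 0/2 = 0.
row 2 ← row 2 − (-1)·(new row 1): 1 − (-1)·0 = 1.

1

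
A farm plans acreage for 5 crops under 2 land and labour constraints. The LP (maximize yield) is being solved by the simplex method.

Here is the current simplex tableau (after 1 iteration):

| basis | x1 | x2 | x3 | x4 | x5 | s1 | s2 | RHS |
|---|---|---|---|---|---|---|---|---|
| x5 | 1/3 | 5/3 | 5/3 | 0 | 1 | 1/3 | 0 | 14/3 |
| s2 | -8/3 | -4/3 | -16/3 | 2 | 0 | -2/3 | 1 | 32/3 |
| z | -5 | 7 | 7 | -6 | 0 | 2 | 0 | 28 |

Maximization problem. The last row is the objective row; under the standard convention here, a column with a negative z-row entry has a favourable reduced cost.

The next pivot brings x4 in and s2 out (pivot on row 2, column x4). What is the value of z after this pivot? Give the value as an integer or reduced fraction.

Minimum ratio for x4: (32/3)/2 = 16/3.
z changes by −(z-row coeff of x4)·ratio = −(-6)·(16/3) = 32.
New z = 28 + 32 = 60.

60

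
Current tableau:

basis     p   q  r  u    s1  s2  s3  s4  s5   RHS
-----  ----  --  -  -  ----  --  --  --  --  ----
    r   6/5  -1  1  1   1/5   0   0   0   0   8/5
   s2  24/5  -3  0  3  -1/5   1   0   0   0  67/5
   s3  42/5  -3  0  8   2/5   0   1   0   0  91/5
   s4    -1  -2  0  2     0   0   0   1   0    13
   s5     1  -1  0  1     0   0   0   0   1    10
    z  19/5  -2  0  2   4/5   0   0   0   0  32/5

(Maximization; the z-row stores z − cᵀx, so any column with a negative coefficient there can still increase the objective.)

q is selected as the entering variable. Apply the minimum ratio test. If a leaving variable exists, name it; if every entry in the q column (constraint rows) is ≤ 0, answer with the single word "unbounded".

q-column entries: row 1: -1, row 2: -3, row 3: -3, row 4: -2, row 5: -1. All ≤ 0, so q can increase without bound; the LP is unbounded in this direction.

unbounded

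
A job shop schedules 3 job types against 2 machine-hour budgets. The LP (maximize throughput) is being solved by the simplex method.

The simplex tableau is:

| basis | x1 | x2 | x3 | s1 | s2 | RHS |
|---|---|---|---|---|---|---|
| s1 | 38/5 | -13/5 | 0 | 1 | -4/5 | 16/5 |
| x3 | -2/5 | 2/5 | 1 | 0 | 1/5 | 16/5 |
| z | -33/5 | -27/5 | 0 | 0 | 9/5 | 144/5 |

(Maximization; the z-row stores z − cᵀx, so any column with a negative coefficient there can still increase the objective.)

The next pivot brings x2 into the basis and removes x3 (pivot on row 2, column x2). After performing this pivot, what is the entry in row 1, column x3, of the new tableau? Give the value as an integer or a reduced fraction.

Pivot element is row 2, column x2: 2/5.
Normalize row 2: new (row 2, x3) = 1/(2/5) = 5/2.
row 1 ← row 1 − (-13/5)·(new row 2): 0 − (-13/5)·(5/2) = 13/2.

13/2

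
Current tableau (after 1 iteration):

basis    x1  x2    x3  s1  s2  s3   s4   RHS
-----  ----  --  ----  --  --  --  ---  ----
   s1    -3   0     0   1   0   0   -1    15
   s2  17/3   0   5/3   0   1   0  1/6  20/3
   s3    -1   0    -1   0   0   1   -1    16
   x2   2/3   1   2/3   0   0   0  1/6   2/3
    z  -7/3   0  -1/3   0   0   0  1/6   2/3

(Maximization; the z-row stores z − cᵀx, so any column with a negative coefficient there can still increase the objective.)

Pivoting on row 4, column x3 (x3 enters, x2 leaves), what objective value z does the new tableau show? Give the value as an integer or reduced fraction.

1

Minimum ratio for x3: (2/3)/(2/3) = 1.
z changes by −(z-row coeff of x3)·ratio = −(-1/3)·1 = 1/3.
New z = 2/3 + (1/3) = 1.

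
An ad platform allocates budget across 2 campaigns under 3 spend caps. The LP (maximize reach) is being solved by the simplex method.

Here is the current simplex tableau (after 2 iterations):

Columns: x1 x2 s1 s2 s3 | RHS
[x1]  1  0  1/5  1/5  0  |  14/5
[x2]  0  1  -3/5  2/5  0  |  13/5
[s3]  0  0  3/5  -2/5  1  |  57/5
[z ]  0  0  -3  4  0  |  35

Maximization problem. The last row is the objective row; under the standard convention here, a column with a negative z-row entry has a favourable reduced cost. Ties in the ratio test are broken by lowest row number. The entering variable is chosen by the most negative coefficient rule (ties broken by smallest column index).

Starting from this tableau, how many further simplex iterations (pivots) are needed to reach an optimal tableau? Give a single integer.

1

pivot: s1 in, x1 out → z = 77
No improving column remains; optimal.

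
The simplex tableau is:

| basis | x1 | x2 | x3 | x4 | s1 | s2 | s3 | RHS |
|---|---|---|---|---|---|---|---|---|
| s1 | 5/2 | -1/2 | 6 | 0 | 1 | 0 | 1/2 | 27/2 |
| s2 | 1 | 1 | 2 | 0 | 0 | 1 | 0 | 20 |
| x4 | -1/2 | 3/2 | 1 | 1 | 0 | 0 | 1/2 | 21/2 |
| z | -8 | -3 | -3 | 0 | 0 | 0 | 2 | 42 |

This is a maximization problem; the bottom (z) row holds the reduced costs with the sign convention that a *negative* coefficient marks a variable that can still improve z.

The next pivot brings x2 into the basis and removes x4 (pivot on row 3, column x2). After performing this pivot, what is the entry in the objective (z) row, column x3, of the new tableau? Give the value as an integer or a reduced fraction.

Pivot element is row 3, column x2: 3/2.
Normalize row 3: new (row 3, x3) = 1/(3/2) = 2/3.
z-row ← z-row − (-3)·(new row 3): -3 − (-3)·(2/3) = -1.

-1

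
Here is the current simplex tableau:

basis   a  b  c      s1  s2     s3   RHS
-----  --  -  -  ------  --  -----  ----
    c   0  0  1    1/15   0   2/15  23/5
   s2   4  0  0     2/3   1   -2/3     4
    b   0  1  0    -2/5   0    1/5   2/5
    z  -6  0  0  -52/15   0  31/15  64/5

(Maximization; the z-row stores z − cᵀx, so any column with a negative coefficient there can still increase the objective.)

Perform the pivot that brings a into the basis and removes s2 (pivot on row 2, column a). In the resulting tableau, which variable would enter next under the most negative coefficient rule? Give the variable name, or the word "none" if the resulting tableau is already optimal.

s1

Pivot element 4. New z-row = old z-row − (-6)·(row 2/4).
Updated z-row coefficients: a: 0, b: 0, c: 0, s1: -37/15, s2: 3/2, s3: 16/15.
The most negative is -37/15 in column s1, so s1 would enter next.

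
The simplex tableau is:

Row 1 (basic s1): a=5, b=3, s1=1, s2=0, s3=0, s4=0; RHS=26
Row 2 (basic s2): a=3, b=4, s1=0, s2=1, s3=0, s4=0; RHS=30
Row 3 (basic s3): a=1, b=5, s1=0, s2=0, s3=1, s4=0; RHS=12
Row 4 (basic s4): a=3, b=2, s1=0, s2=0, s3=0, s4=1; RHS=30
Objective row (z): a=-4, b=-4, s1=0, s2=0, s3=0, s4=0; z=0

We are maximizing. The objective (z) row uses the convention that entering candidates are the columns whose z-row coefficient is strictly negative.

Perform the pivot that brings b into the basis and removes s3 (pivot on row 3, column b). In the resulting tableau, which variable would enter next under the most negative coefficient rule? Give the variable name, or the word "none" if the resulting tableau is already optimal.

a

Pivot element 5. New z-row = old z-row − (-4)·(row 3/5).
Updated z-row coefficients: a: -16/5, b: 0, s1: 0, s2: 0, s3: 4/5, s4: 0.
The most negative is -16/5 in column a, so a would enter next.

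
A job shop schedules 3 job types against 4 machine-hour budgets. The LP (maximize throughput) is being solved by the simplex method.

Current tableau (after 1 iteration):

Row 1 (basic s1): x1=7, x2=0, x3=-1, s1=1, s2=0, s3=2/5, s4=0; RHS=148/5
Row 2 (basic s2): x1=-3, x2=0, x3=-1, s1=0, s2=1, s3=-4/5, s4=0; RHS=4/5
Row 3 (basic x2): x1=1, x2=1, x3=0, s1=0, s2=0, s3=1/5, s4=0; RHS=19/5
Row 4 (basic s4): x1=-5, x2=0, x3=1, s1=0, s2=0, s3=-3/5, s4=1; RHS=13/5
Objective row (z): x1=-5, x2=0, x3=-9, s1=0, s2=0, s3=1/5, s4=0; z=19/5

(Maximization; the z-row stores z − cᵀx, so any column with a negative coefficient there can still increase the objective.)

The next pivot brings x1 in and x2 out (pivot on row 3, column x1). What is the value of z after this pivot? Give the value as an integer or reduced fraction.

Minimum ratio for x1: (19/5)/1 = 19/5.
z changes by −(z-row coeff of x1)·ratio = −(-5)·(19/5) = 19.
New z = 19/5 + 19 = 114/5.

114/5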